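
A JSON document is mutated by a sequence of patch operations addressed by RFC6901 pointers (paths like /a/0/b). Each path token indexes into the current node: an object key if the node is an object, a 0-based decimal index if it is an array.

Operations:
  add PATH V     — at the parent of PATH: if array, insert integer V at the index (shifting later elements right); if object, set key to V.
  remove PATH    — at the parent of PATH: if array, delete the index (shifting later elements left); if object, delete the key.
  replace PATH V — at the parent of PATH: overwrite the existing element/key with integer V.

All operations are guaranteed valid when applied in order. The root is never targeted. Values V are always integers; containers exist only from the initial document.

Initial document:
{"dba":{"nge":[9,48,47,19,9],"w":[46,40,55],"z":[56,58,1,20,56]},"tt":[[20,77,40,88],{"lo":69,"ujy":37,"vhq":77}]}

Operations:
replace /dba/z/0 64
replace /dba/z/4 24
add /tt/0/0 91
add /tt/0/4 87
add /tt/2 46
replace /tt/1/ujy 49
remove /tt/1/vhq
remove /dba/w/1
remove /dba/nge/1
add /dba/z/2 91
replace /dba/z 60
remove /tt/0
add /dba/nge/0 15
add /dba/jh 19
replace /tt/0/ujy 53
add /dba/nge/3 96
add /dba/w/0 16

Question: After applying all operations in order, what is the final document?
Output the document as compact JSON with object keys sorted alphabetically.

Answer: {"dba":{"jh":19,"nge":[15,9,47,96,19,9],"w":[16,46,55],"z":60},"tt":[{"lo":69,"ujy":53},46]}

Derivation:
After op 1 (replace /dba/z/0 64): {"dba":{"nge":[9,48,47,19,9],"w":[46,40,55],"z":[64,58,1,20,56]},"tt":[[20,77,40,88],{"lo":69,"ujy":37,"vhq":77}]}
After op 2 (replace /dba/z/4 24): {"dba":{"nge":[9,48,47,19,9],"w":[46,40,55],"z":[64,58,1,20,24]},"tt":[[20,77,40,88],{"lo":69,"ujy":37,"vhq":77}]}
After op 3 (add /tt/0/0 91): {"dba":{"nge":[9,48,47,19,9],"w":[46,40,55],"z":[64,58,1,20,24]},"tt":[[91,20,77,40,88],{"lo":69,"ujy":37,"vhq":77}]}
After op 4 (add /tt/0/4 87): {"dba":{"nge":[9,48,47,19,9],"w":[46,40,55],"z":[64,58,1,20,24]},"tt":[[91,20,77,40,87,88],{"lo":69,"ujy":37,"vhq":77}]}
After op 5 (add /tt/2 46): {"dba":{"nge":[9,48,47,19,9],"w":[46,40,55],"z":[64,58,1,20,24]},"tt":[[91,20,77,40,87,88],{"lo":69,"ujy":37,"vhq":77},46]}
After op 6 (replace /tt/1/ujy 49): {"dba":{"nge":[9,48,47,19,9],"w":[46,40,55],"z":[64,58,1,20,24]},"tt":[[91,20,77,40,87,88],{"lo":69,"ujy":49,"vhq":77},46]}
After op 7 (remove /tt/1/vhq): {"dba":{"nge":[9,48,47,19,9],"w":[46,40,55],"z":[64,58,1,20,24]},"tt":[[91,20,77,40,87,88],{"lo":69,"ujy":49},46]}
After op 8 (remove /dba/w/1): {"dba":{"nge":[9,48,47,19,9],"w":[46,55],"z":[64,58,1,20,24]},"tt":[[91,20,77,40,87,88],{"lo":69,"ujy":49},46]}
After op 9 (remove /dba/nge/1): {"dba":{"nge":[9,47,19,9],"w":[46,55],"z":[64,58,1,20,24]},"tt":[[91,20,77,40,87,88],{"lo":69,"ujy":49},46]}
After op 10 (add /dba/z/2 91): {"dba":{"nge":[9,47,19,9],"w":[46,55],"z":[64,58,91,1,20,24]},"tt":[[91,20,77,40,87,88],{"lo":69,"ujy":49},46]}
After op 11 (replace /dba/z 60): {"dba":{"nge":[9,47,19,9],"w":[46,55],"z":60},"tt":[[91,20,77,40,87,88],{"lo":69,"ujy":49},46]}
After op 12 (remove /tt/0): {"dba":{"nge":[9,47,19,9],"w":[46,55],"z":60},"tt":[{"lo":69,"ujy":49},46]}
After op 13 (add /dba/nge/0 15): {"dba":{"nge":[15,9,47,19,9],"w":[46,55],"z":60},"tt":[{"lo":69,"ujy":49},46]}
After op 14 (add /dba/jh 19): {"dba":{"jh":19,"nge":[15,9,47,19,9],"w":[46,55],"z":60},"tt":[{"lo":69,"ujy":49},46]}
After op 15 (replace /tt/0/ujy 53): {"dba":{"jh":19,"nge":[15,9,47,19,9],"w":[46,55],"z":60},"tt":[{"lo":69,"ujy":53},46]}
After op 16 (add /dba/nge/3 96): {"dba":{"jh":19,"nge":[15,9,47,96,19,9],"w":[46,55],"z":60},"tt":[{"lo":69,"ujy":53},46]}
After op 17 (add /dba/w/0 16): {"dba":{"jh":19,"nge":[15,9,47,96,19,9],"w":[16,46,55],"z":60},"tt":[{"lo":69,"ujy":53},46]}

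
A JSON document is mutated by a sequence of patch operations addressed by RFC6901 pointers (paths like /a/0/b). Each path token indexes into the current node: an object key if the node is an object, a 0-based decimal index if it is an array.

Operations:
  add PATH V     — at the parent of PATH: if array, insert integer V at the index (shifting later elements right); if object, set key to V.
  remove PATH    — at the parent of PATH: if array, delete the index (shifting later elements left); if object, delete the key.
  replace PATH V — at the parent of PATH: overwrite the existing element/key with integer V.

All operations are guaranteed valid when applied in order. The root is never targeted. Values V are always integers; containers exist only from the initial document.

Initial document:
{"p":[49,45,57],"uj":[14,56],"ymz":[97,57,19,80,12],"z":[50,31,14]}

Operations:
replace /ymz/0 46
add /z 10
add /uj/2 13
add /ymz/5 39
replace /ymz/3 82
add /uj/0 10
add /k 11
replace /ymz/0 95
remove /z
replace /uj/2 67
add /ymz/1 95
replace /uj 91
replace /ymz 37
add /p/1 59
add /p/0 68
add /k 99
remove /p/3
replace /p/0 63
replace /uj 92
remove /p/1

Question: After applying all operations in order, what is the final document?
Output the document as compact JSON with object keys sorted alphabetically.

Answer: {"k":99,"p":[63,59,57],"uj":92,"ymz":37}

Derivation:
After op 1 (replace /ymz/0 46): {"p":[49,45,57],"uj":[14,56],"ymz":[46,57,19,80,12],"z":[50,31,14]}
After op 2 (add /z 10): {"p":[49,45,57],"uj":[14,56],"ymz":[46,57,19,80,12],"z":10}
After op 3 (add /uj/2 13): {"p":[49,45,57],"uj":[14,56,13],"ymz":[46,57,19,80,12],"z":10}
After op 4 (add /ymz/5 39): {"p":[49,45,57],"uj":[14,56,13],"ymz":[46,57,19,80,12,39],"z":10}
After op 5 (replace /ymz/3 82): {"p":[49,45,57],"uj":[14,56,13],"ymz":[46,57,19,82,12,39],"z":10}
After op 6 (add /uj/0 10): {"p":[49,45,57],"uj":[10,14,56,13],"ymz":[46,57,19,82,12,39],"z":10}
After op 7 (add /k 11): {"k":11,"p":[49,45,57],"uj":[10,14,56,13],"ymz":[46,57,19,82,12,39],"z":10}
After op 8 (replace /ymz/0 95): {"k":11,"p":[49,45,57],"uj":[10,14,56,13],"ymz":[95,57,19,82,12,39],"z":10}
After op 9 (remove /z): {"k":11,"p":[49,45,57],"uj":[10,14,56,13],"ymz":[95,57,19,82,12,39]}
After op 10 (replace /uj/2 67): {"k":11,"p":[49,45,57],"uj":[10,14,67,13],"ymz":[95,57,19,82,12,39]}
After op 11 (add /ymz/1 95): {"k":11,"p":[49,45,57],"uj":[10,14,67,13],"ymz":[95,95,57,19,82,12,39]}
After op 12 (replace /uj 91): {"k":11,"p":[49,45,57],"uj":91,"ymz":[95,95,57,19,82,12,39]}
After op 13 (replace /ymz 37): {"k":11,"p":[49,45,57],"uj":91,"ymz":37}
After op 14 (add /p/1 59): {"k":11,"p":[49,59,45,57],"uj":91,"ymz":37}
After op 15 (add /p/0 68): {"k":11,"p":[68,49,59,45,57],"uj":91,"ymz":37}
After op 16 (add /k 99): {"k":99,"p":[68,49,59,45,57],"uj":91,"ymz":37}
After op 17 (remove /p/3): {"k":99,"p":[68,49,59,57],"uj":91,"ymz":37}
After op 18 (replace /p/0 63): {"k":99,"p":[63,49,59,57],"uj":91,"ymz":37}
After op 19 (replace /uj 92): {"k":99,"p":[63,49,59,57],"uj":92,"ymz":37}
After op 20 (remove /p/1): {"k":99,"p":[63,59,57],"uj":92,"ymz":37}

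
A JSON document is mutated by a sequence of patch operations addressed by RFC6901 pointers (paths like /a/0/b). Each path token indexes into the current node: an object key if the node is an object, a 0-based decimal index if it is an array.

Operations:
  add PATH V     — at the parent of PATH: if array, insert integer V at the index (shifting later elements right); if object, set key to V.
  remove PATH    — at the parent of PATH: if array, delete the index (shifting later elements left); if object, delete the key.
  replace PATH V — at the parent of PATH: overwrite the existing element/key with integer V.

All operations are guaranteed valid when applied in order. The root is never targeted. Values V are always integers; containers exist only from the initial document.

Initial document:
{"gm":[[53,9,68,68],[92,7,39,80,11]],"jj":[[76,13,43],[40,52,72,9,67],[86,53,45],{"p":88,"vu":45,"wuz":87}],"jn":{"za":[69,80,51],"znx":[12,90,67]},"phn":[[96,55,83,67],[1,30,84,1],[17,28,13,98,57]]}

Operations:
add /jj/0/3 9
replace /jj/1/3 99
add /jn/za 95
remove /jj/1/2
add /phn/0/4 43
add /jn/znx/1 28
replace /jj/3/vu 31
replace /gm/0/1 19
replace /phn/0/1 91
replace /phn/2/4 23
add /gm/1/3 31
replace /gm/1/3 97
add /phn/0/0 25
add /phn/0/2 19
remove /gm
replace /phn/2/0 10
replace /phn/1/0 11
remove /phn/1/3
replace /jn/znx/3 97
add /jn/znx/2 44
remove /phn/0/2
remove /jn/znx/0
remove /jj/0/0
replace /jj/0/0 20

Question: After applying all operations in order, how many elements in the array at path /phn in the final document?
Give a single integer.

Answer: 3

Derivation:
After op 1 (add /jj/0/3 9): {"gm":[[53,9,68,68],[92,7,39,80,11]],"jj":[[76,13,43,9],[40,52,72,9,67],[86,53,45],{"p":88,"vu":45,"wuz":87}],"jn":{"za":[69,80,51],"znx":[12,90,67]},"phn":[[96,55,83,67],[1,30,84,1],[17,28,13,98,57]]}
After op 2 (replace /jj/1/3 99): {"gm":[[53,9,68,68],[92,7,39,80,11]],"jj":[[76,13,43,9],[40,52,72,99,67],[86,53,45],{"p":88,"vu":45,"wuz":87}],"jn":{"za":[69,80,51],"znx":[12,90,67]},"phn":[[96,55,83,67],[1,30,84,1],[17,28,13,98,57]]}
After op 3 (add /jn/za 95): {"gm":[[53,9,68,68],[92,7,39,80,11]],"jj":[[76,13,43,9],[40,52,72,99,67],[86,53,45],{"p":88,"vu":45,"wuz":87}],"jn":{"za":95,"znx":[12,90,67]},"phn":[[96,55,83,67],[1,30,84,1],[17,28,13,98,57]]}
After op 4 (remove /jj/1/2): {"gm":[[53,9,68,68],[92,7,39,80,11]],"jj":[[76,13,43,9],[40,52,99,67],[86,53,45],{"p":88,"vu":45,"wuz":87}],"jn":{"za":95,"znx":[12,90,67]},"phn":[[96,55,83,67],[1,30,84,1],[17,28,13,98,57]]}
After op 5 (add /phn/0/4 43): {"gm":[[53,9,68,68],[92,7,39,80,11]],"jj":[[76,13,43,9],[40,52,99,67],[86,53,45],{"p":88,"vu":45,"wuz":87}],"jn":{"za":95,"znx":[12,90,67]},"phn":[[96,55,83,67,43],[1,30,84,1],[17,28,13,98,57]]}
After op 6 (add /jn/znx/1 28): {"gm":[[53,9,68,68],[92,7,39,80,11]],"jj":[[76,13,43,9],[40,52,99,67],[86,53,45],{"p":88,"vu":45,"wuz":87}],"jn":{"za":95,"znx":[12,28,90,67]},"phn":[[96,55,83,67,43],[1,30,84,1],[17,28,13,98,57]]}
After op 7 (replace /jj/3/vu 31): {"gm":[[53,9,68,68],[92,7,39,80,11]],"jj":[[76,13,43,9],[40,52,99,67],[86,53,45],{"p":88,"vu":31,"wuz":87}],"jn":{"za":95,"znx":[12,28,90,67]},"phn":[[96,55,83,67,43],[1,30,84,1],[17,28,13,98,57]]}
After op 8 (replace /gm/0/1 19): {"gm":[[53,19,68,68],[92,7,39,80,11]],"jj":[[76,13,43,9],[40,52,99,67],[86,53,45],{"p":88,"vu":31,"wuz":87}],"jn":{"za":95,"znx":[12,28,90,67]},"phn":[[96,55,83,67,43],[1,30,84,1],[17,28,13,98,57]]}
After op 9 (replace /phn/0/1 91): {"gm":[[53,19,68,68],[92,7,39,80,11]],"jj":[[76,13,43,9],[40,52,99,67],[86,53,45],{"p":88,"vu":31,"wuz":87}],"jn":{"za":95,"znx":[12,28,90,67]},"phn":[[96,91,83,67,43],[1,30,84,1],[17,28,13,98,57]]}
After op 10 (replace /phn/2/4 23): {"gm":[[53,19,68,68],[92,7,39,80,11]],"jj":[[76,13,43,9],[40,52,99,67],[86,53,45],{"p":88,"vu":31,"wuz":87}],"jn":{"za":95,"znx":[12,28,90,67]},"phn":[[96,91,83,67,43],[1,30,84,1],[17,28,13,98,23]]}
After op 11 (add /gm/1/3 31): {"gm":[[53,19,68,68],[92,7,39,31,80,11]],"jj":[[76,13,43,9],[40,52,99,67],[86,53,45],{"p":88,"vu":31,"wuz":87}],"jn":{"za":95,"znx":[12,28,90,67]},"phn":[[96,91,83,67,43],[1,30,84,1],[17,28,13,98,23]]}
After op 12 (replace /gm/1/3 97): {"gm":[[53,19,68,68],[92,7,39,97,80,11]],"jj":[[76,13,43,9],[40,52,99,67],[86,53,45],{"p":88,"vu":31,"wuz":87}],"jn":{"za":95,"znx":[12,28,90,67]},"phn":[[96,91,83,67,43],[1,30,84,1],[17,28,13,98,23]]}
After op 13 (add /phn/0/0 25): {"gm":[[53,19,68,68],[92,7,39,97,80,11]],"jj":[[76,13,43,9],[40,52,99,67],[86,53,45],{"p":88,"vu":31,"wuz":87}],"jn":{"za":95,"znx":[12,28,90,67]},"phn":[[25,96,91,83,67,43],[1,30,84,1],[17,28,13,98,23]]}
After op 14 (add /phn/0/2 19): {"gm":[[53,19,68,68],[92,7,39,97,80,11]],"jj":[[76,13,43,9],[40,52,99,67],[86,53,45],{"p":88,"vu":31,"wuz":87}],"jn":{"za":95,"znx":[12,28,90,67]},"phn":[[25,96,19,91,83,67,43],[1,30,84,1],[17,28,13,98,23]]}
After op 15 (remove /gm): {"jj":[[76,13,43,9],[40,52,99,67],[86,53,45],{"p":88,"vu":31,"wuz":87}],"jn":{"za":95,"znx":[12,28,90,67]},"phn":[[25,96,19,91,83,67,43],[1,30,84,1],[17,28,13,98,23]]}
After op 16 (replace /phn/2/0 10): {"jj":[[76,13,43,9],[40,52,99,67],[86,53,45],{"p":88,"vu":31,"wuz":87}],"jn":{"za":95,"znx":[12,28,90,67]},"phn":[[25,96,19,91,83,67,43],[1,30,84,1],[10,28,13,98,23]]}
After op 17 (replace /phn/1/0 11): {"jj":[[76,13,43,9],[40,52,99,67],[86,53,45],{"p":88,"vu":31,"wuz":87}],"jn":{"za":95,"znx":[12,28,90,67]},"phn":[[25,96,19,91,83,67,43],[11,30,84,1],[10,28,13,98,23]]}
After op 18 (remove /phn/1/3): {"jj":[[76,13,43,9],[40,52,99,67],[86,53,45],{"p":88,"vu":31,"wuz":87}],"jn":{"za":95,"znx":[12,28,90,67]},"phn":[[25,96,19,91,83,67,43],[11,30,84],[10,28,13,98,23]]}
After op 19 (replace /jn/znx/3 97): {"jj":[[76,13,43,9],[40,52,99,67],[86,53,45],{"p":88,"vu":31,"wuz":87}],"jn":{"za":95,"znx":[12,28,90,97]},"phn":[[25,96,19,91,83,67,43],[11,30,84],[10,28,13,98,23]]}
After op 20 (add /jn/znx/2 44): {"jj":[[76,13,43,9],[40,52,99,67],[86,53,45],{"p":88,"vu":31,"wuz":87}],"jn":{"za":95,"znx":[12,28,44,90,97]},"phn":[[25,96,19,91,83,67,43],[11,30,84],[10,28,13,98,23]]}
After op 21 (remove /phn/0/2): {"jj":[[76,13,43,9],[40,52,99,67],[86,53,45],{"p":88,"vu":31,"wuz":87}],"jn":{"za":95,"znx":[12,28,44,90,97]},"phn":[[25,96,91,83,67,43],[11,30,84],[10,28,13,98,23]]}
After op 22 (remove /jn/znx/0): {"jj":[[76,13,43,9],[40,52,99,67],[86,53,45],{"p":88,"vu":31,"wuz":87}],"jn":{"za":95,"znx":[28,44,90,97]},"phn":[[25,96,91,83,67,43],[11,30,84],[10,28,13,98,23]]}
After op 23 (remove /jj/0/0): {"jj":[[13,43,9],[40,52,99,67],[86,53,45],{"p":88,"vu":31,"wuz":87}],"jn":{"za":95,"znx":[28,44,90,97]},"phn":[[25,96,91,83,67,43],[11,30,84],[10,28,13,98,23]]}
After op 24 (replace /jj/0/0 20): {"jj":[[20,43,9],[40,52,99,67],[86,53,45],{"p":88,"vu":31,"wuz":87}],"jn":{"za":95,"znx":[28,44,90,97]},"phn":[[25,96,91,83,67,43],[11,30,84],[10,28,13,98,23]]}
Size at path /phn: 3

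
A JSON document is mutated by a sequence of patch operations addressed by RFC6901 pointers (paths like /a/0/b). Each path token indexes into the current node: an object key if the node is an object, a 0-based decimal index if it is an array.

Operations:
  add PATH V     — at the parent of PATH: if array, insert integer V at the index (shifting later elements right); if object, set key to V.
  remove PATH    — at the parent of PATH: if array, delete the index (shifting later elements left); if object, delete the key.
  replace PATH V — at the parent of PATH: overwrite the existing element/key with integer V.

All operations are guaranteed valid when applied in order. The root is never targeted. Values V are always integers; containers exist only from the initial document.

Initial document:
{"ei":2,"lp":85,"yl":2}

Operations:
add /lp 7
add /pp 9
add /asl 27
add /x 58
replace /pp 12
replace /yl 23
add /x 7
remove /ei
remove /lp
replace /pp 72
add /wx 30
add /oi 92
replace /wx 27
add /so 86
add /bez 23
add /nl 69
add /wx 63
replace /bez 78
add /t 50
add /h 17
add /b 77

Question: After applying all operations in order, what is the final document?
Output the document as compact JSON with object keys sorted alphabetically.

After op 1 (add /lp 7): {"ei":2,"lp":7,"yl":2}
After op 2 (add /pp 9): {"ei":2,"lp":7,"pp":9,"yl":2}
After op 3 (add /asl 27): {"asl":27,"ei":2,"lp":7,"pp":9,"yl":2}
After op 4 (add /x 58): {"asl":27,"ei":2,"lp":7,"pp":9,"x":58,"yl":2}
After op 5 (replace /pp 12): {"asl":27,"ei":2,"lp":7,"pp":12,"x":58,"yl":2}
After op 6 (replace /yl 23): {"asl":27,"ei":2,"lp":7,"pp":12,"x":58,"yl":23}
After op 7 (add /x 7): {"asl":27,"ei":2,"lp":7,"pp":12,"x":7,"yl":23}
After op 8 (remove /ei): {"asl":27,"lp":7,"pp":12,"x":7,"yl":23}
After op 9 (remove /lp): {"asl":27,"pp":12,"x":7,"yl":23}
After op 10 (replace /pp 72): {"asl":27,"pp":72,"x":7,"yl":23}
After op 11 (add /wx 30): {"asl":27,"pp":72,"wx":30,"x":7,"yl":23}
After op 12 (add /oi 92): {"asl":27,"oi":92,"pp":72,"wx":30,"x":7,"yl":23}
After op 13 (replace /wx 27): {"asl":27,"oi":92,"pp":72,"wx":27,"x":7,"yl":23}
After op 14 (add /so 86): {"asl":27,"oi":92,"pp":72,"so":86,"wx":27,"x":7,"yl":23}
After op 15 (add /bez 23): {"asl":27,"bez":23,"oi":92,"pp":72,"so":86,"wx":27,"x":7,"yl":23}
After op 16 (add /nl 69): {"asl":27,"bez":23,"nl":69,"oi":92,"pp":72,"so":86,"wx":27,"x":7,"yl":23}
After op 17 (add /wx 63): {"asl":27,"bez":23,"nl":69,"oi":92,"pp":72,"so":86,"wx":63,"x":7,"yl":23}
After op 18 (replace /bez 78): {"asl":27,"bez":78,"nl":69,"oi":92,"pp":72,"so":86,"wx":63,"x":7,"yl":23}
After op 19 (add /t 50): {"asl":27,"bez":78,"nl":69,"oi":92,"pp":72,"so":86,"t":50,"wx":63,"x":7,"yl":23}
After op 20 (add /h 17): {"asl":27,"bez":78,"h":17,"nl":69,"oi":92,"pp":72,"so":86,"t":50,"wx":63,"x":7,"yl":23}
After op 21 (add /b 77): {"asl":27,"b":77,"bez":78,"h":17,"nl":69,"oi":92,"pp":72,"so":86,"t":50,"wx":63,"x":7,"yl":23}

Answer: {"asl":27,"b":77,"bez":78,"h":17,"nl":69,"oi":92,"pp":72,"so":86,"t":50,"wx":63,"x":7,"yl":23}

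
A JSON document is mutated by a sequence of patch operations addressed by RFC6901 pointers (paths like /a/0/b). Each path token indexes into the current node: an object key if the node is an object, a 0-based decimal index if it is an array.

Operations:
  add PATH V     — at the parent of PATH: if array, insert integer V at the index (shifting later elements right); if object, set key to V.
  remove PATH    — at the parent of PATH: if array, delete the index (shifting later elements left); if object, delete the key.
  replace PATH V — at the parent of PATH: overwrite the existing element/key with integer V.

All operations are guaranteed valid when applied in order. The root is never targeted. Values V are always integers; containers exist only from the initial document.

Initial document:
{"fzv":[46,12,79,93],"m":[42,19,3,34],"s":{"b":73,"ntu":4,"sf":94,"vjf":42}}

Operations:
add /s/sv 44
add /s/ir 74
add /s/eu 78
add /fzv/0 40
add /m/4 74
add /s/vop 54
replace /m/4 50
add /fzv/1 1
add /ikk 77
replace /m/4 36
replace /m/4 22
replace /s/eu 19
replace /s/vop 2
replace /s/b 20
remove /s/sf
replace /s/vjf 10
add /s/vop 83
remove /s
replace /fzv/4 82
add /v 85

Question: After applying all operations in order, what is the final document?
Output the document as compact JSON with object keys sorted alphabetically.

After op 1 (add /s/sv 44): {"fzv":[46,12,79,93],"m":[42,19,3,34],"s":{"b":73,"ntu":4,"sf":94,"sv":44,"vjf":42}}
After op 2 (add /s/ir 74): {"fzv":[46,12,79,93],"m":[42,19,3,34],"s":{"b":73,"ir":74,"ntu":4,"sf":94,"sv":44,"vjf":42}}
After op 3 (add /s/eu 78): {"fzv":[46,12,79,93],"m":[42,19,3,34],"s":{"b":73,"eu":78,"ir":74,"ntu":4,"sf":94,"sv":44,"vjf":42}}
After op 4 (add /fzv/0 40): {"fzv":[40,46,12,79,93],"m":[42,19,3,34],"s":{"b":73,"eu":78,"ir":74,"ntu":4,"sf":94,"sv":44,"vjf":42}}
After op 5 (add /m/4 74): {"fzv":[40,46,12,79,93],"m":[42,19,3,34,74],"s":{"b":73,"eu":78,"ir":74,"ntu":4,"sf":94,"sv":44,"vjf":42}}
After op 6 (add /s/vop 54): {"fzv":[40,46,12,79,93],"m":[42,19,3,34,74],"s":{"b":73,"eu":78,"ir":74,"ntu":4,"sf":94,"sv":44,"vjf":42,"vop":54}}
After op 7 (replace /m/4 50): {"fzv":[40,46,12,79,93],"m":[42,19,3,34,50],"s":{"b":73,"eu":78,"ir":74,"ntu":4,"sf":94,"sv":44,"vjf":42,"vop":54}}
After op 8 (add /fzv/1 1): {"fzv":[40,1,46,12,79,93],"m":[42,19,3,34,50],"s":{"b":73,"eu":78,"ir":74,"ntu":4,"sf":94,"sv":44,"vjf":42,"vop":54}}
After op 9 (add /ikk 77): {"fzv":[40,1,46,12,79,93],"ikk":77,"m":[42,19,3,34,50],"s":{"b":73,"eu":78,"ir":74,"ntu":4,"sf":94,"sv":44,"vjf":42,"vop":54}}
After op 10 (replace /m/4 36): {"fzv":[40,1,46,12,79,93],"ikk":77,"m":[42,19,3,34,36],"s":{"b":73,"eu":78,"ir":74,"ntu":4,"sf":94,"sv":44,"vjf":42,"vop":54}}
After op 11 (replace /m/4 22): {"fzv":[40,1,46,12,79,93],"ikk":77,"m":[42,19,3,34,22],"s":{"b":73,"eu":78,"ir":74,"ntu":4,"sf":94,"sv":44,"vjf":42,"vop":54}}
After op 12 (replace /s/eu 19): {"fzv":[40,1,46,12,79,93],"ikk":77,"m":[42,19,3,34,22],"s":{"b":73,"eu":19,"ir":74,"ntu":4,"sf":94,"sv":44,"vjf":42,"vop":54}}
After op 13 (replace /s/vop 2): {"fzv":[40,1,46,12,79,93],"ikk":77,"m":[42,19,3,34,22],"s":{"b":73,"eu":19,"ir":74,"ntu":4,"sf":94,"sv":44,"vjf":42,"vop":2}}
After op 14 (replace /s/b 20): {"fzv":[40,1,46,12,79,93],"ikk":77,"m":[42,19,3,34,22],"s":{"b":20,"eu":19,"ir":74,"ntu":4,"sf":94,"sv":44,"vjf":42,"vop":2}}
After op 15 (remove /s/sf): {"fzv":[40,1,46,12,79,93],"ikk":77,"m":[42,19,3,34,22],"s":{"b":20,"eu":19,"ir":74,"ntu":4,"sv":44,"vjf":42,"vop":2}}
After op 16 (replace /s/vjf 10): {"fzv":[40,1,46,12,79,93],"ikk":77,"m":[42,19,3,34,22],"s":{"b":20,"eu":19,"ir":74,"ntu":4,"sv":44,"vjf":10,"vop":2}}
After op 17 (add /s/vop 83): {"fzv":[40,1,46,12,79,93],"ikk":77,"m":[42,19,3,34,22],"s":{"b":20,"eu":19,"ir":74,"ntu":4,"sv":44,"vjf":10,"vop":83}}
After op 18 (remove /s): {"fzv":[40,1,46,12,79,93],"ikk":77,"m":[42,19,3,34,22]}
After op 19 (replace /fzv/4 82): {"fzv":[40,1,46,12,82,93],"ikk":77,"m":[42,19,3,34,22]}
After op 20 (add /v 85): {"fzv":[40,1,46,12,82,93],"ikk":77,"m":[42,19,3,34,22],"v":85}

Answer: {"fzv":[40,1,46,12,82,93],"ikk":77,"m":[42,19,3,34,22],"v":85}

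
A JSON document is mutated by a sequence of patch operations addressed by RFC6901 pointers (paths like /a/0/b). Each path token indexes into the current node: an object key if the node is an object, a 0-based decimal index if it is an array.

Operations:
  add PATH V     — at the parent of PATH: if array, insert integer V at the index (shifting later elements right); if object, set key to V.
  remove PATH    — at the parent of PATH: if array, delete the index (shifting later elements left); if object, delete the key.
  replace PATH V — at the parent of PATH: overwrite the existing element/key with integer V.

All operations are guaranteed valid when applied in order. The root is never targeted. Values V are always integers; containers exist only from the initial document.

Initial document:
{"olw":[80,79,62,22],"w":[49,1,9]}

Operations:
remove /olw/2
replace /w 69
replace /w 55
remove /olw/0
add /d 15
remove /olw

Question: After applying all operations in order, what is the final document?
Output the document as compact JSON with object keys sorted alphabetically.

Answer: {"d":15,"w":55}

Derivation:
After op 1 (remove /olw/2): {"olw":[80,79,22],"w":[49,1,9]}
After op 2 (replace /w 69): {"olw":[80,79,22],"w":69}
After op 3 (replace /w 55): {"olw":[80,79,22],"w":55}
After op 4 (remove /olw/0): {"olw":[79,22],"w":55}
After op 5 (add /d 15): {"d":15,"olw":[79,22],"w":55}
After op 6 (remove /olw): {"d":15,"w":55}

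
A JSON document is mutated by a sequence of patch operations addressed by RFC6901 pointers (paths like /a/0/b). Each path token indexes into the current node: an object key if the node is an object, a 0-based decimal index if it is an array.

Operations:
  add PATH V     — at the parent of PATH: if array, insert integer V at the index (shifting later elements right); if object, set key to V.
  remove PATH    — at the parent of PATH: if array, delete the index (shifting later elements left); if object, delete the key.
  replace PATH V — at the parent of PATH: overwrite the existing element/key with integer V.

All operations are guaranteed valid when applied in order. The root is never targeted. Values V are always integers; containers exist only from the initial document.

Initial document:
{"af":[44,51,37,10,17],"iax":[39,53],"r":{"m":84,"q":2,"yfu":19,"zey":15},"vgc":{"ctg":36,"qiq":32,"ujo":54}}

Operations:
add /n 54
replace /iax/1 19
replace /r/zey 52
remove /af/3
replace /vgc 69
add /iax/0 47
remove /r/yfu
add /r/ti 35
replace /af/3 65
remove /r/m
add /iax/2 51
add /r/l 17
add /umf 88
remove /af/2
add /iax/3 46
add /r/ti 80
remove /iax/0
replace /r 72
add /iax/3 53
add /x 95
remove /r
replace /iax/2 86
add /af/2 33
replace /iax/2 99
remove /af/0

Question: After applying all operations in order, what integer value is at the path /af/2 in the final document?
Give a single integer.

After op 1 (add /n 54): {"af":[44,51,37,10,17],"iax":[39,53],"n":54,"r":{"m":84,"q":2,"yfu":19,"zey":15},"vgc":{"ctg":36,"qiq":32,"ujo":54}}
After op 2 (replace /iax/1 19): {"af":[44,51,37,10,17],"iax":[39,19],"n":54,"r":{"m":84,"q":2,"yfu":19,"zey":15},"vgc":{"ctg":36,"qiq":32,"ujo":54}}
After op 3 (replace /r/zey 52): {"af":[44,51,37,10,17],"iax":[39,19],"n":54,"r":{"m":84,"q":2,"yfu":19,"zey":52},"vgc":{"ctg":36,"qiq":32,"ujo":54}}
After op 4 (remove /af/3): {"af":[44,51,37,17],"iax":[39,19],"n":54,"r":{"m":84,"q":2,"yfu":19,"zey":52},"vgc":{"ctg":36,"qiq":32,"ujo":54}}
After op 5 (replace /vgc 69): {"af":[44,51,37,17],"iax":[39,19],"n":54,"r":{"m":84,"q":2,"yfu":19,"zey":52},"vgc":69}
After op 6 (add /iax/0 47): {"af":[44,51,37,17],"iax":[47,39,19],"n":54,"r":{"m":84,"q":2,"yfu":19,"zey":52},"vgc":69}
After op 7 (remove /r/yfu): {"af":[44,51,37,17],"iax":[47,39,19],"n":54,"r":{"m":84,"q":2,"zey":52},"vgc":69}
After op 8 (add /r/ti 35): {"af":[44,51,37,17],"iax":[47,39,19],"n":54,"r":{"m":84,"q":2,"ti":35,"zey":52},"vgc":69}
After op 9 (replace /af/3 65): {"af":[44,51,37,65],"iax":[47,39,19],"n":54,"r":{"m":84,"q":2,"ti":35,"zey":52},"vgc":69}
After op 10 (remove /r/m): {"af":[44,51,37,65],"iax":[47,39,19],"n":54,"r":{"q":2,"ti":35,"zey":52},"vgc":69}
After op 11 (add /iax/2 51): {"af":[44,51,37,65],"iax":[47,39,51,19],"n":54,"r":{"q":2,"ti":35,"zey":52},"vgc":69}
After op 12 (add /r/l 17): {"af":[44,51,37,65],"iax":[47,39,51,19],"n":54,"r":{"l":17,"q":2,"ti":35,"zey":52},"vgc":69}
After op 13 (add /umf 88): {"af":[44,51,37,65],"iax":[47,39,51,19],"n":54,"r":{"l":17,"q":2,"ti":35,"zey":52},"umf":88,"vgc":69}
After op 14 (remove /af/2): {"af":[44,51,65],"iax":[47,39,51,19],"n":54,"r":{"l":17,"q":2,"ti":35,"zey":52},"umf":88,"vgc":69}
After op 15 (add /iax/3 46): {"af":[44,51,65],"iax":[47,39,51,46,19],"n":54,"r":{"l":17,"q":2,"ti":35,"zey":52},"umf":88,"vgc":69}
After op 16 (add /r/ti 80): {"af":[44,51,65],"iax":[47,39,51,46,19],"n":54,"r":{"l":17,"q":2,"ti":80,"zey":52},"umf":88,"vgc":69}
After op 17 (remove /iax/0): {"af":[44,51,65],"iax":[39,51,46,19],"n":54,"r":{"l":17,"q":2,"ti":80,"zey":52},"umf":88,"vgc":69}
After op 18 (replace /r 72): {"af":[44,51,65],"iax":[39,51,46,19],"n":54,"r":72,"umf":88,"vgc":69}
After op 19 (add /iax/3 53): {"af":[44,51,65],"iax":[39,51,46,53,19],"n":54,"r":72,"umf":88,"vgc":69}
After op 20 (add /x 95): {"af":[44,51,65],"iax":[39,51,46,53,19],"n":54,"r":72,"umf":88,"vgc":69,"x":95}
After op 21 (remove /r): {"af":[44,51,65],"iax":[39,51,46,53,19],"n":54,"umf":88,"vgc":69,"x":95}
After op 22 (replace /iax/2 86): {"af":[44,51,65],"iax":[39,51,86,53,19],"n":54,"umf":88,"vgc":69,"x":95}
After op 23 (add /af/2 33): {"af":[44,51,33,65],"iax":[39,51,86,53,19],"n":54,"umf":88,"vgc":69,"x":95}
After op 24 (replace /iax/2 99): {"af":[44,51,33,65],"iax":[39,51,99,53,19],"n":54,"umf":88,"vgc":69,"x":95}
After op 25 (remove /af/0): {"af":[51,33,65],"iax":[39,51,99,53,19],"n":54,"umf":88,"vgc":69,"x":95}
Value at /af/2: 65

Answer: 65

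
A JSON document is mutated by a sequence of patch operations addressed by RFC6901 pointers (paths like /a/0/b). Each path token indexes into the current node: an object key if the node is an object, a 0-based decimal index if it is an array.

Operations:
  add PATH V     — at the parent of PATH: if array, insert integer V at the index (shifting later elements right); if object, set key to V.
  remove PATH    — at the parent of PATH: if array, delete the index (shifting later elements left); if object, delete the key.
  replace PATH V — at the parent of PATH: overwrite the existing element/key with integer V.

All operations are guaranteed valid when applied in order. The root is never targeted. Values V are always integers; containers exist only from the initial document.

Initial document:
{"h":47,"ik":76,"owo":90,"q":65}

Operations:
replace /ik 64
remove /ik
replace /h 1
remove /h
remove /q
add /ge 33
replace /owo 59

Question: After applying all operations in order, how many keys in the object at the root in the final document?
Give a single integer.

Answer: 2

Derivation:
After op 1 (replace /ik 64): {"h":47,"ik":64,"owo":90,"q":65}
After op 2 (remove /ik): {"h":47,"owo":90,"q":65}
After op 3 (replace /h 1): {"h":1,"owo":90,"q":65}
After op 4 (remove /h): {"owo":90,"q":65}
After op 5 (remove /q): {"owo":90}
After op 6 (add /ge 33): {"ge":33,"owo":90}
After op 7 (replace /owo 59): {"ge":33,"owo":59}
Size at the root: 2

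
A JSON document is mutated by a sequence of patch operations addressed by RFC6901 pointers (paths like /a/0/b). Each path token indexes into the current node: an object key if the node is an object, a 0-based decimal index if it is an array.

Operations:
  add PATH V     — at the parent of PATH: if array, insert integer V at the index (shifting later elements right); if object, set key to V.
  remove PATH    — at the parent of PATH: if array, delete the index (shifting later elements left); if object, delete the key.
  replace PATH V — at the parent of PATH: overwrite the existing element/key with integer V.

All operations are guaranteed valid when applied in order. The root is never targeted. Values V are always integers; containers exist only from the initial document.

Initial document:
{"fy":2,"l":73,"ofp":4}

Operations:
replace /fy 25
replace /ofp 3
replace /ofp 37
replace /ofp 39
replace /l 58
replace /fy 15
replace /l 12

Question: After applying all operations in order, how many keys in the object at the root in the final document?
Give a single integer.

Answer: 3

Derivation:
After op 1 (replace /fy 25): {"fy":25,"l":73,"ofp":4}
After op 2 (replace /ofp 3): {"fy":25,"l":73,"ofp":3}
After op 3 (replace /ofp 37): {"fy":25,"l":73,"ofp":37}
After op 4 (replace /ofp 39): {"fy":25,"l":73,"ofp":39}
After op 5 (replace /l 58): {"fy":25,"l":58,"ofp":39}
After op 6 (replace /fy 15): {"fy":15,"l":58,"ofp":39}
After op 7 (replace /l 12): {"fy":15,"l":12,"ofp":39}
Size at the root: 3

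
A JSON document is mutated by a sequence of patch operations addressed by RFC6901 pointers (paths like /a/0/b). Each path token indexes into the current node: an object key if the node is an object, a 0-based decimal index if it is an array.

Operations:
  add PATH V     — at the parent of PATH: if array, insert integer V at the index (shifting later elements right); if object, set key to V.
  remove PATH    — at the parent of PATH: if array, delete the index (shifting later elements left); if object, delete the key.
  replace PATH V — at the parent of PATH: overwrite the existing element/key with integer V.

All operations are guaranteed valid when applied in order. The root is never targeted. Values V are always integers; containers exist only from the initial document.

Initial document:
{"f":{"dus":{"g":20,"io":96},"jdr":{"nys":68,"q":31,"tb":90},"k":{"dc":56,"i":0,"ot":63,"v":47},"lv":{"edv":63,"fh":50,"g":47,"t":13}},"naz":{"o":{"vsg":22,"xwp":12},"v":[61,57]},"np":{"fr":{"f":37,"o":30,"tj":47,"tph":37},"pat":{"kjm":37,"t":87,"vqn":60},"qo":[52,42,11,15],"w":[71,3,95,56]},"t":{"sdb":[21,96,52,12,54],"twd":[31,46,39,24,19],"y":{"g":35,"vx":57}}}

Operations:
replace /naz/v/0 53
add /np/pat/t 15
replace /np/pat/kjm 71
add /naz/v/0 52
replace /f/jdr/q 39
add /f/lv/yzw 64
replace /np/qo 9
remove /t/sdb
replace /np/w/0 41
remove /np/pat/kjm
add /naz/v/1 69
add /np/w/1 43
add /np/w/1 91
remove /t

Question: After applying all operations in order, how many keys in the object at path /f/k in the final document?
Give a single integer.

After op 1 (replace /naz/v/0 53): {"f":{"dus":{"g":20,"io":96},"jdr":{"nys":68,"q":31,"tb":90},"k":{"dc":56,"i":0,"ot":63,"v":47},"lv":{"edv":63,"fh":50,"g":47,"t":13}},"naz":{"o":{"vsg":22,"xwp":12},"v":[53,57]},"np":{"fr":{"f":37,"o":30,"tj":47,"tph":37},"pat":{"kjm":37,"t":87,"vqn":60},"qo":[52,42,11,15],"w":[71,3,95,56]},"t":{"sdb":[21,96,52,12,54],"twd":[31,46,39,24,19],"y":{"g":35,"vx":57}}}
After op 2 (add /np/pat/t 15): {"f":{"dus":{"g":20,"io":96},"jdr":{"nys":68,"q":31,"tb":90},"k":{"dc":56,"i":0,"ot":63,"v":47},"lv":{"edv":63,"fh":50,"g":47,"t":13}},"naz":{"o":{"vsg":22,"xwp":12},"v":[53,57]},"np":{"fr":{"f":37,"o":30,"tj":47,"tph":37},"pat":{"kjm":37,"t":15,"vqn":60},"qo":[52,42,11,15],"w":[71,3,95,56]},"t":{"sdb":[21,96,52,12,54],"twd":[31,46,39,24,19],"y":{"g":35,"vx":57}}}
After op 3 (replace /np/pat/kjm 71): {"f":{"dus":{"g":20,"io":96},"jdr":{"nys":68,"q":31,"tb":90},"k":{"dc":56,"i":0,"ot":63,"v":47},"lv":{"edv":63,"fh":50,"g":47,"t":13}},"naz":{"o":{"vsg":22,"xwp":12},"v":[53,57]},"np":{"fr":{"f":37,"o":30,"tj":47,"tph":37},"pat":{"kjm":71,"t":15,"vqn":60},"qo":[52,42,11,15],"w":[71,3,95,56]},"t":{"sdb":[21,96,52,12,54],"twd":[31,46,39,24,19],"y":{"g":35,"vx":57}}}
After op 4 (add /naz/v/0 52): {"f":{"dus":{"g":20,"io":96},"jdr":{"nys":68,"q":31,"tb":90},"k":{"dc":56,"i":0,"ot":63,"v":47},"lv":{"edv":63,"fh":50,"g":47,"t":13}},"naz":{"o":{"vsg":22,"xwp":12},"v":[52,53,57]},"np":{"fr":{"f":37,"o":30,"tj":47,"tph":37},"pat":{"kjm":71,"t":15,"vqn":60},"qo":[52,42,11,15],"w":[71,3,95,56]},"t":{"sdb":[21,96,52,12,54],"twd":[31,46,39,24,19],"y":{"g":35,"vx":57}}}
After op 5 (replace /f/jdr/q 39): {"f":{"dus":{"g":20,"io":96},"jdr":{"nys":68,"q":39,"tb":90},"k":{"dc":56,"i":0,"ot":63,"v":47},"lv":{"edv":63,"fh":50,"g":47,"t":13}},"naz":{"o":{"vsg":22,"xwp":12},"v":[52,53,57]},"np":{"fr":{"f":37,"o":30,"tj":47,"tph":37},"pat":{"kjm":71,"t":15,"vqn":60},"qo":[52,42,11,15],"w":[71,3,95,56]},"t":{"sdb":[21,96,52,12,54],"twd":[31,46,39,24,19],"y":{"g":35,"vx":57}}}
After op 6 (add /f/lv/yzw 64): {"f":{"dus":{"g":20,"io":96},"jdr":{"nys":68,"q":39,"tb":90},"k":{"dc":56,"i":0,"ot":63,"v":47},"lv":{"edv":63,"fh":50,"g":47,"t":13,"yzw":64}},"naz":{"o":{"vsg":22,"xwp":12},"v":[52,53,57]},"np":{"fr":{"f":37,"o":30,"tj":47,"tph":37},"pat":{"kjm":71,"t":15,"vqn":60},"qo":[52,42,11,15],"w":[71,3,95,56]},"t":{"sdb":[21,96,52,12,54],"twd":[31,46,39,24,19],"y":{"g":35,"vx":57}}}
After op 7 (replace /np/qo 9): {"f":{"dus":{"g":20,"io":96},"jdr":{"nys":68,"q":39,"tb":90},"k":{"dc":56,"i":0,"ot":63,"v":47},"lv":{"edv":63,"fh":50,"g":47,"t":13,"yzw":64}},"naz":{"o":{"vsg":22,"xwp":12},"v":[52,53,57]},"np":{"fr":{"f":37,"o":30,"tj":47,"tph":37},"pat":{"kjm":71,"t":15,"vqn":60},"qo":9,"w":[71,3,95,56]},"t":{"sdb":[21,96,52,12,54],"twd":[31,46,39,24,19],"y":{"g":35,"vx":57}}}
After op 8 (remove /t/sdb): {"f":{"dus":{"g":20,"io":96},"jdr":{"nys":68,"q":39,"tb":90},"k":{"dc":56,"i":0,"ot":63,"v":47},"lv":{"edv":63,"fh":50,"g":47,"t":13,"yzw":64}},"naz":{"o":{"vsg":22,"xwp":12},"v":[52,53,57]},"np":{"fr":{"f":37,"o":30,"tj":47,"tph":37},"pat":{"kjm":71,"t":15,"vqn":60},"qo":9,"w":[71,3,95,56]},"t":{"twd":[31,46,39,24,19],"y":{"g":35,"vx":57}}}
After op 9 (replace /np/w/0 41): {"f":{"dus":{"g":20,"io":96},"jdr":{"nys":68,"q":39,"tb":90},"k":{"dc":56,"i":0,"ot":63,"v":47},"lv":{"edv":63,"fh":50,"g":47,"t":13,"yzw":64}},"naz":{"o":{"vsg":22,"xwp":12},"v":[52,53,57]},"np":{"fr":{"f":37,"o":30,"tj":47,"tph":37},"pat":{"kjm":71,"t":15,"vqn":60},"qo":9,"w":[41,3,95,56]},"t":{"twd":[31,46,39,24,19],"y":{"g":35,"vx":57}}}
After op 10 (remove /np/pat/kjm): {"f":{"dus":{"g":20,"io":96},"jdr":{"nys":68,"q":39,"tb":90},"k":{"dc":56,"i":0,"ot":63,"v":47},"lv":{"edv":63,"fh":50,"g":47,"t":13,"yzw":64}},"naz":{"o":{"vsg":22,"xwp":12},"v":[52,53,57]},"np":{"fr":{"f":37,"o":30,"tj":47,"tph":37},"pat":{"t":15,"vqn":60},"qo":9,"w":[41,3,95,56]},"t":{"twd":[31,46,39,24,19],"y":{"g":35,"vx":57}}}
After op 11 (add /naz/v/1 69): {"f":{"dus":{"g":20,"io":96},"jdr":{"nys":68,"q":39,"tb":90},"k":{"dc":56,"i":0,"ot":63,"v":47},"lv":{"edv":63,"fh":50,"g":47,"t":13,"yzw":64}},"naz":{"o":{"vsg":22,"xwp":12},"v":[52,69,53,57]},"np":{"fr":{"f":37,"o":30,"tj":47,"tph":37},"pat":{"t":15,"vqn":60},"qo":9,"w":[41,3,95,56]},"t":{"twd":[31,46,39,24,19],"y":{"g":35,"vx":57}}}
After op 12 (add /np/w/1 43): {"f":{"dus":{"g":20,"io":96},"jdr":{"nys":68,"q":39,"tb":90},"k":{"dc":56,"i":0,"ot":63,"v":47},"lv":{"edv":63,"fh":50,"g":47,"t":13,"yzw":64}},"naz":{"o":{"vsg":22,"xwp":12},"v":[52,69,53,57]},"np":{"fr":{"f":37,"o":30,"tj":47,"tph":37},"pat":{"t":15,"vqn":60},"qo":9,"w":[41,43,3,95,56]},"t":{"twd":[31,46,39,24,19],"y":{"g":35,"vx":57}}}
After op 13 (add /np/w/1 91): {"f":{"dus":{"g":20,"io":96},"jdr":{"nys":68,"q":39,"tb":90},"k":{"dc":56,"i":0,"ot":63,"v":47},"lv":{"edv":63,"fh":50,"g":47,"t":13,"yzw":64}},"naz":{"o":{"vsg":22,"xwp":12},"v":[52,69,53,57]},"np":{"fr":{"f":37,"o":30,"tj":47,"tph":37},"pat":{"t":15,"vqn":60},"qo":9,"w":[41,91,43,3,95,56]},"t":{"twd":[31,46,39,24,19],"y":{"g":35,"vx":57}}}
After op 14 (remove /t): {"f":{"dus":{"g":20,"io":96},"jdr":{"nys":68,"q":39,"tb":90},"k":{"dc":56,"i":0,"ot":63,"v":47},"lv":{"edv":63,"fh":50,"g":47,"t":13,"yzw":64}},"naz":{"o":{"vsg":22,"xwp":12},"v":[52,69,53,57]},"np":{"fr":{"f":37,"o":30,"tj":47,"tph":37},"pat":{"t":15,"vqn":60},"qo":9,"w":[41,91,43,3,95,56]}}
Size at path /f/k: 4

Answer: 4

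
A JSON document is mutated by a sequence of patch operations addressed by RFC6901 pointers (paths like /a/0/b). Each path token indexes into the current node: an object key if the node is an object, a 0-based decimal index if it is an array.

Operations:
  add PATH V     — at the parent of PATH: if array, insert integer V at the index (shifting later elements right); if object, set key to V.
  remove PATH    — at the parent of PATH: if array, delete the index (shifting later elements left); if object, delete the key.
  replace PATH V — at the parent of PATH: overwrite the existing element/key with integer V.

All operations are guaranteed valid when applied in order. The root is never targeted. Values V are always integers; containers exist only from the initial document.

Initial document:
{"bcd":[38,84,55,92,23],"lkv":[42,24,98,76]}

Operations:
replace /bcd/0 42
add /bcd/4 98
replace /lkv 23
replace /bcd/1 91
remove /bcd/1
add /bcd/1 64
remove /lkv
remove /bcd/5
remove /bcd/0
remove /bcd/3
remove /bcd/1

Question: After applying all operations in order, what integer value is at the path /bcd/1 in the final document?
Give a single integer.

Answer: 92

Derivation:
After op 1 (replace /bcd/0 42): {"bcd":[42,84,55,92,23],"lkv":[42,24,98,76]}
After op 2 (add /bcd/4 98): {"bcd":[42,84,55,92,98,23],"lkv":[42,24,98,76]}
After op 3 (replace /lkv 23): {"bcd":[42,84,55,92,98,23],"lkv":23}
After op 4 (replace /bcd/1 91): {"bcd":[42,91,55,92,98,23],"lkv":23}
After op 5 (remove /bcd/1): {"bcd":[42,55,92,98,23],"lkv":23}
After op 6 (add /bcd/1 64): {"bcd":[42,64,55,92,98,23],"lkv":23}
After op 7 (remove /lkv): {"bcd":[42,64,55,92,98,23]}
After op 8 (remove /bcd/5): {"bcd":[42,64,55,92,98]}
After op 9 (remove /bcd/0): {"bcd":[64,55,92,98]}
After op 10 (remove /bcd/3): {"bcd":[64,55,92]}
After op 11 (remove /bcd/1): {"bcd":[64,92]}
Value at /bcd/1: 92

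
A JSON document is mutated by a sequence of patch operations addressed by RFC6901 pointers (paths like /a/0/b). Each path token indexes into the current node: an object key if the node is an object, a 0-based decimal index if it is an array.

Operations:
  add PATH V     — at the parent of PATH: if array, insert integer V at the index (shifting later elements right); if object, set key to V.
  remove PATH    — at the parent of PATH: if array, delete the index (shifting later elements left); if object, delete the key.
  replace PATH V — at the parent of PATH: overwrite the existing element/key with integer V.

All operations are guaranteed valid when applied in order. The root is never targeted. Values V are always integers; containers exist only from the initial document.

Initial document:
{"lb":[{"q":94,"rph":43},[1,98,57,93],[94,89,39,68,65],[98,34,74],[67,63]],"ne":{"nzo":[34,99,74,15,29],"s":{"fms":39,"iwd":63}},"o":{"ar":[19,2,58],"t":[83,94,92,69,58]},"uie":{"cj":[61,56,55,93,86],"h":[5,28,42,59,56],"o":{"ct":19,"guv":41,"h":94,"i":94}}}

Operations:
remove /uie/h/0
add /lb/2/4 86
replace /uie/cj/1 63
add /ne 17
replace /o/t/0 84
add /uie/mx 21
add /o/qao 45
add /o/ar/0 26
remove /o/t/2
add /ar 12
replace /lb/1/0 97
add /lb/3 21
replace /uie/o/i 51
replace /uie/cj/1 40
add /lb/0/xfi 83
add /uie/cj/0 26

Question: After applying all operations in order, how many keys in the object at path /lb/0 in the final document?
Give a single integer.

After op 1 (remove /uie/h/0): {"lb":[{"q":94,"rph":43},[1,98,57,93],[94,89,39,68,65],[98,34,74],[67,63]],"ne":{"nzo":[34,99,74,15,29],"s":{"fms":39,"iwd":63}},"o":{"ar":[19,2,58],"t":[83,94,92,69,58]},"uie":{"cj":[61,56,55,93,86],"h":[28,42,59,56],"o":{"ct":19,"guv":41,"h":94,"i":94}}}
After op 2 (add /lb/2/4 86): {"lb":[{"q":94,"rph":43},[1,98,57,93],[94,89,39,68,86,65],[98,34,74],[67,63]],"ne":{"nzo":[34,99,74,15,29],"s":{"fms":39,"iwd":63}},"o":{"ar":[19,2,58],"t":[83,94,92,69,58]},"uie":{"cj":[61,56,55,93,86],"h":[28,42,59,56],"o":{"ct":19,"guv":41,"h":94,"i":94}}}
After op 3 (replace /uie/cj/1 63): {"lb":[{"q":94,"rph":43},[1,98,57,93],[94,89,39,68,86,65],[98,34,74],[67,63]],"ne":{"nzo":[34,99,74,15,29],"s":{"fms":39,"iwd":63}},"o":{"ar":[19,2,58],"t":[83,94,92,69,58]},"uie":{"cj":[61,63,55,93,86],"h":[28,42,59,56],"o":{"ct":19,"guv":41,"h":94,"i":94}}}
After op 4 (add /ne 17): {"lb":[{"q":94,"rph":43},[1,98,57,93],[94,89,39,68,86,65],[98,34,74],[67,63]],"ne":17,"o":{"ar":[19,2,58],"t":[83,94,92,69,58]},"uie":{"cj":[61,63,55,93,86],"h":[28,42,59,56],"o":{"ct":19,"guv":41,"h":94,"i":94}}}
After op 5 (replace /o/t/0 84): {"lb":[{"q":94,"rph":43},[1,98,57,93],[94,89,39,68,86,65],[98,34,74],[67,63]],"ne":17,"o":{"ar":[19,2,58],"t":[84,94,92,69,58]},"uie":{"cj":[61,63,55,93,86],"h":[28,42,59,56],"o":{"ct":19,"guv":41,"h":94,"i":94}}}
After op 6 (add /uie/mx 21): {"lb":[{"q":94,"rph":43},[1,98,57,93],[94,89,39,68,86,65],[98,34,74],[67,63]],"ne":17,"o":{"ar":[19,2,58],"t":[84,94,92,69,58]},"uie":{"cj":[61,63,55,93,86],"h":[28,42,59,56],"mx":21,"o":{"ct":19,"guv":41,"h":94,"i":94}}}
After op 7 (add /o/qao 45): {"lb":[{"q":94,"rph":43},[1,98,57,93],[94,89,39,68,86,65],[98,34,74],[67,63]],"ne":17,"o":{"ar":[19,2,58],"qao":45,"t":[84,94,92,69,58]},"uie":{"cj":[61,63,55,93,86],"h":[28,42,59,56],"mx":21,"o":{"ct":19,"guv":41,"h":94,"i":94}}}
After op 8 (add /o/ar/0 26): {"lb":[{"q":94,"rph":43},[1,98,57,93],[94,89,39,68,86,65],[98,34,74],[67,63]],"ne":17,"o":{"ar":[26,19,2,58],"qao":45,"t":[84,94,92,69,58]},"uie":{"cj":[61,63,55,93,86],"h":[28,42,59,56],"mx":21,"o":{"ct":19,"guv":41,"h":94,"i":94}}}
After op 9 (remove /o/t/2): {"lb":[{"q":94,"rph":43},[1,98,57,93],[94,89,39,68,86,65],[98,34,74],[67,63]],"ne":17,"o":{"ar":[26,19,2,58],"qao":45,"t":[84,94,69,58]},"uie":{"cj":[61,63,55,93,86],"h":[28,42,59,56],"mx":21,"o":{"ct":19,"guv":41,"h":94,"i":94}}}
After op 10 (add /ar 12): {"ar":12,"lb":[{"q":94,"rph":43},[1,98,57,93],[94,89,39,68,86,65],[98,34,74],[67,63]],"ne":17,"o":{"ar":[26,19,2,58],"qao":45,"t":[84,94,69,58]},"uie":{"cj":[61,63,55,93,86],"h":[28,42,59,56],"mx":21,"o":{"ct":19,"guv":41,"h":94,"i":94}}}
After op 11 (replace /lb/1/0 97): {"ar":12,"lb":[{"q":94,"rph":43},[97,98,57,93],[94,89,39,68,86,65],[98,34,74],[67,63]],"ne":17,"o":{"ar":[26,19,2,58],"qao":45,"t":[84,94,69,58]},"uie":{"cj":[61,63,55,93,86],"h":[28,42,59,56],"mx":21,"o":{"ct":19,"guv":41,"h":94,"i":94}}}
After op 12 (add /lb/3 21): {"ar":12,"lb":[{"q":94,"rph":43},[97,98,57,93],[94,89,39,68,86,65],21,[98,34,74],[67,63]],"ne":17,"o":{"ar":[26,19,2,58],"qao":45,"t":[84,94,69,58]},"uie":{"cj":[61,63,55,93,86],"h":[28,42,59,56],"mx":21,"o":{"ct":19,"guv":41,"h":94,"i":94}}}
After op 13 (replace /uie/o/i 51): {"ar":12,"lb":[{"q":94,"rph":43},[97,98,57,93],[94,89,39,68,86,65],21,[98,34,74],[67,63]],"ne":17,"o":{"ar":[26,19,2,58],"qao":45,"t":[84,94,69,58]},"uie":{"cj":[61,63,55,93,86],"h":[28,42,59,56],"mx":21,"o":{"ct":19,"guv":41,"h":94,"i":51}}}
After op 14 (replace /uie/cj/1 40): {"ar":12,"lb":[{"q":94,"rph":43},[97,98,57,93],[94,89,39,68,86,65],21,[98,34,74],[67,63]],"ne":17,"o":{"ar":[26,19,2,58],"qao":45,"t":[84,94,69,58]},"uie":{"cj":[61,40,55,93,86],"h":[28,42,59,56],"mx":21,"o":{"ct":19,"guv":41,"h":94,"i":51}}}
After op 15 (add /lb/0/xfi 83): {"ar":12,"lb":[{"q":94,"rph":43,"xfi":83},[97,98,57,93],[94,89,39,68,86,65],21,[98,34,74],[67,63]],"ne":17,"o":{"ar":[26,19,2,58],"qao":45,"t":[84,94,69,58]},"uie":{"cj":[61,40,55,93,86],"h":[28,42,59,56],"mx":21,"o":{"ct":19,"guv":41,"h":94,"i":51}}}
After op 16 (add /uie/cj/0 26): {"ar":12,"lb":[{"q":94,"rph":43,"xfi":83},[97,98,57,93],[94,89,39,68,86,65],21,[98,34,74],[67,63]],"ne":17,"o":{"ar":[26,19,2,58],"qao":45,"t":[84,94,69,58]},"uie":{"cj":[26,61,40,55,93,86],"h":[28,42,59,56],"mx":21,"o":{"ct":19,"guv":41,"h":94,"i":51}}}
Size at path /lb/0: 3

Answer: 3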